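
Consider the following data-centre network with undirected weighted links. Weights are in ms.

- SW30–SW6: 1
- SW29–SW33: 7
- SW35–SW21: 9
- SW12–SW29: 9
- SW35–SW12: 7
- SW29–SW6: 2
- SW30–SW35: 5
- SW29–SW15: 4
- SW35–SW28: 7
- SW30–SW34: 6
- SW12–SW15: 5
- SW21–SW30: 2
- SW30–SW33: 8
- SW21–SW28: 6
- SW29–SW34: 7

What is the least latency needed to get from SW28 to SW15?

15 ms

Candidate routes:
SW28–SW21–SW30–SW6–SW29–SW12–SW15: 6+2+1+2+9+5 = 25
SW28–SW35–SW30–SW6–SW29–SW15: 7+5+1+2+4 = 19
SW28–SW21–SW30–SW6–SW29–SW15: 6+2+1+2+4 = 15
SW28–SW35–SW12–SW15: 7+7+5 = 19
The minimum is 15 ms via SW28–SW21–SW30–SW6–SW29–SW15.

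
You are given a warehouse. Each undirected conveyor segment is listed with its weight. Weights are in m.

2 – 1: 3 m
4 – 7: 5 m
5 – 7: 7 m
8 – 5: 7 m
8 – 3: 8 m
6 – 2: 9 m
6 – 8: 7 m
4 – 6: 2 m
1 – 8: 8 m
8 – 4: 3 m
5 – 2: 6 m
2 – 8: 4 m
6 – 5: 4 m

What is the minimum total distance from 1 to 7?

Compare a few routes:
1 → 8 → 4 → 7: 8+3+5 = 16
1 → 2 → 5 → 7: 3+6+7 = 16
1 → 2 → 8 → 4 → 7: 3+4+3+5 = 15
The minimum is 15 m via 1 → 2 → 8 → 4 → 7.

15 m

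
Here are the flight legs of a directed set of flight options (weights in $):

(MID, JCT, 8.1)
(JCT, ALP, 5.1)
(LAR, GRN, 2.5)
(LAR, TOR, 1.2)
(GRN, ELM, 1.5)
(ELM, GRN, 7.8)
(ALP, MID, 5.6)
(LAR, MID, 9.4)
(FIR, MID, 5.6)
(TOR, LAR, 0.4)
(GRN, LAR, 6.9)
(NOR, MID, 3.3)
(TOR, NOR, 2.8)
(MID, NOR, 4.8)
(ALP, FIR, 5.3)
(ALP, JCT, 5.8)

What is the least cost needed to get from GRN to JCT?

$22.3

Settle nodes by increasing distance from GRN:
GRN: 0
ELM: 1.5  (via GRN)
LAR: 6.9  (via GRN)
TOR: 8.1  (via LAR)
NOR: 10.9  (via TOR)
MID: 14.2  (via NOR)
JCT: 22.3  (via MID)
Shortest route: GRN–LAR–TOR–NOR–MID–JCT = $22.3.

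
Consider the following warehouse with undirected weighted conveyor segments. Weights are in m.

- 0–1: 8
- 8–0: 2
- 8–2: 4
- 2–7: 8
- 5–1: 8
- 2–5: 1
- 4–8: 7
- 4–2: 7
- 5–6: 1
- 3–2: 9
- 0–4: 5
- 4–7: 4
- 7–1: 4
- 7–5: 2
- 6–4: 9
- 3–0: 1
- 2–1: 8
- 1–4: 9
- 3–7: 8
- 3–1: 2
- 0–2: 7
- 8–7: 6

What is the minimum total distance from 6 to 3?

Settle nodes by increasing distance from 6:
6: 0
5: 1  (via 6)
2: 2  (via 5)
7: 3  (via 5)
8: 6  (via 2)
1: 7  (via 7)
4: 7  (via 7)
0: 8  (via 8)
3: 9  (via 1)
Shortest route: 6–5–7–1–3 = 9 m.

9 m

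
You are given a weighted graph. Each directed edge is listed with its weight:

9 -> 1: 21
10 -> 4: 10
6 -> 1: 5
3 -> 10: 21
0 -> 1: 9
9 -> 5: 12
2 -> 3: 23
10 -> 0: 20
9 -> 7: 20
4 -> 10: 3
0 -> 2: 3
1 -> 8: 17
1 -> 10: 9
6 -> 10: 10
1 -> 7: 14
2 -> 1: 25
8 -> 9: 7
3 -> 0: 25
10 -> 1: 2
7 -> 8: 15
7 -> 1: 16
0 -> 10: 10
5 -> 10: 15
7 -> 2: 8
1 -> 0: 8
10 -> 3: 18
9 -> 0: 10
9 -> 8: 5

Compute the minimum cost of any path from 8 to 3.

43

Enumerating some paths:
8–9–0–2–3: 7+10+3+23 = 43
8–9–5–10–3: 7+12+15+18 = 52
8–9–0–10–3: 7+10+10+18 = 45
The minimum is 43 via 8–9–0–2–3.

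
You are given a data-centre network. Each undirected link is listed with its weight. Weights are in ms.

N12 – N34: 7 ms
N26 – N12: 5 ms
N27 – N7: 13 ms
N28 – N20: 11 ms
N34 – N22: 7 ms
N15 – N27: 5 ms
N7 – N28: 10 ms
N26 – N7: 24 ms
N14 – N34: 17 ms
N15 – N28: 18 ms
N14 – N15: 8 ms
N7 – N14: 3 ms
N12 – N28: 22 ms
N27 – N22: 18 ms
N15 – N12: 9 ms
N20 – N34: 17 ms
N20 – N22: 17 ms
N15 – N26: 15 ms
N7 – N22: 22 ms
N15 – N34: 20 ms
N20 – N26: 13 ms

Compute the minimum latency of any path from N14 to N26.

Shortest distances from N14:
N14: 0
N7: 3  (via N14)
N15: 8  (via N14)
N28: 13  (via N7)
N27: 13  (via N15)
N12: 17  (via N15)
N34: 17  (via N14)
N26: 22  (via N12)
Shortest route: N14 → N15 → N12 → N26 = 22 ms.

22 ms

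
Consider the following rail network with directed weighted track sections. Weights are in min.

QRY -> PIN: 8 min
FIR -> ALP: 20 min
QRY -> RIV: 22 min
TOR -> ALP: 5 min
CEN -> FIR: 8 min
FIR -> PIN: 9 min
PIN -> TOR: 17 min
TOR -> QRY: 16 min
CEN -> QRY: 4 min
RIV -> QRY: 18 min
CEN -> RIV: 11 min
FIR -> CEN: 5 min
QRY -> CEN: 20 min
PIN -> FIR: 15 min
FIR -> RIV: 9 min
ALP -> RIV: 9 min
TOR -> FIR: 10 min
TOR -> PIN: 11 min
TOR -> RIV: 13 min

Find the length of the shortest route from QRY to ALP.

Settle nodes by increasing distance from QRY:
QRY: 0
PIN: 8  (via QRY)
CEN: 20  (via QRY)
RIV: 22  (via QRY)
FIR: 23  (via PIN)
TOR: 25  (via PIN)
ALP: 30  (via TOR)
Shortest route: QRY → PIN → TOR → ALP = 30 min.

30 min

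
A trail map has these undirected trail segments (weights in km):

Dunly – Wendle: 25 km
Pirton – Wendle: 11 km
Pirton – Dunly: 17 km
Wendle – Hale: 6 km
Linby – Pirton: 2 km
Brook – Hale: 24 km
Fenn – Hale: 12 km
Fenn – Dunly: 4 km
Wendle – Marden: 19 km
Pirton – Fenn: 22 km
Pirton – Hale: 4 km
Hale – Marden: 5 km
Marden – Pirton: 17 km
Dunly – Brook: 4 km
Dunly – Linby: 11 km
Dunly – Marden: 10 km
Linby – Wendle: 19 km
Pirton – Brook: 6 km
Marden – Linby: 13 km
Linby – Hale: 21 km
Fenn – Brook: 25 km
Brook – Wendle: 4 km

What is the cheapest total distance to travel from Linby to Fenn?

15 km

Compare a few routes:
Linby–Dunly–Fenn: 11+4 = 15
Linby–Pirton–Brook–Dunly–Fenn: 2+6+4+4 = 16
Linby–Pirton–Hale–Fenn: 2+4+12 = 18
Cheapest is Linby–Dunly–Fenn at 15 km.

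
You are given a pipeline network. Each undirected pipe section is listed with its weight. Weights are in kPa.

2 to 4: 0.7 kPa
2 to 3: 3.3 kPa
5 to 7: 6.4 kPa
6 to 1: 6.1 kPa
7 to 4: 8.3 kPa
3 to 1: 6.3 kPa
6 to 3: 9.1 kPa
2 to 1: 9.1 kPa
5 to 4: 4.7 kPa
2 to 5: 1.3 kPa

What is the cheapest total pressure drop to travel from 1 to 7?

16.8 kPa

Candidate routes:
1 → 3 → 2 → 5 → 7: 6.3+3.3+1.3+6.4 = 17.3
1 → 2 → 5 → 7: 9.1+1.3+6.4 = 16.8
1 → 2 → 4 → 7: 9.1+0.7+8.3 = 18.1
Cheapest is 1 → 2 → 5 → 7 at 16.8 kPa.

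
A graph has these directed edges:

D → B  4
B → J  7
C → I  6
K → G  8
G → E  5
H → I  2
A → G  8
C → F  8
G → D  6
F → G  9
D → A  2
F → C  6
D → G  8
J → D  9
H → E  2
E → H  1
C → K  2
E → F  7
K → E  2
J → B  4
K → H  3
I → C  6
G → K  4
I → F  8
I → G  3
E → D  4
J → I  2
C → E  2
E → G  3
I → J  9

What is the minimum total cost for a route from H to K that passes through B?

26

Best H to B: H–E–D–B costing 10
Best B to K: B–J–I–G–K costing 16
Total via B: 10 + 16 = 26.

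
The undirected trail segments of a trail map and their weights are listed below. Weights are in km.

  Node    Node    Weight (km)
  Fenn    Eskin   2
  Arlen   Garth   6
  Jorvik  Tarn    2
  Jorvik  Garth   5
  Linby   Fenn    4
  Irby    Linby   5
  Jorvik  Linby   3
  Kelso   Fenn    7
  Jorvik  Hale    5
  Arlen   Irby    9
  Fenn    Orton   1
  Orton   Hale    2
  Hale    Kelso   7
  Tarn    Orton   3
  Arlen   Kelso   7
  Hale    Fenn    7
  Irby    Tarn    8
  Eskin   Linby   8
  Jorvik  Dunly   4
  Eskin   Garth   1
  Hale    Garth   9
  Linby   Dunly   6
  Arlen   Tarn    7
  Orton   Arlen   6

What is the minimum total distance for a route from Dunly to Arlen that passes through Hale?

Best Dunly to Hale: Dunly–Jorvik–Hale costing 9
Best Hale to Arlen: Hale–Orton–Arlen costing 8
Total via Hale: 9 + 8 = 17 km.

17 km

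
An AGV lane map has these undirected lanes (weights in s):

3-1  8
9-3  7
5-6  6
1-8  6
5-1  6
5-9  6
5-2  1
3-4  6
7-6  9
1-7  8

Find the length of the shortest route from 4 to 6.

Shortest distances from 4:
4: 0
3: 6  (via 4)
9: 13  (via 3)
1: 14  (via 3)
5: 19  (via 9)
2: 20  (via 5)
8: 20  (via 1)
7: 22  (via 1)
6: 25  (via 5)
Shortest route: 4–3–9–5–6 = 25 s.

25 s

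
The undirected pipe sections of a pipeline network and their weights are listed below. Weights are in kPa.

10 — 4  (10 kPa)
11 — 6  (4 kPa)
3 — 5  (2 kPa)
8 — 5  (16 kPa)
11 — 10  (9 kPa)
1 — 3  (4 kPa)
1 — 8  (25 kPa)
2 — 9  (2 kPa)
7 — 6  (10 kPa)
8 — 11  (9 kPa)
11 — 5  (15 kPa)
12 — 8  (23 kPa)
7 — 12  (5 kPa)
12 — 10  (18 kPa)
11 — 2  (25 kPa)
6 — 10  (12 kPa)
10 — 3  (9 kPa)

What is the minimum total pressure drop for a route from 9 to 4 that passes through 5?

Best 9 to 5: 9–2–11–5 costing 42
Shortest 5→4: 5–3–10–4 = 21
Total via 5: 42 + 21 = 63 kPa.

63 kPa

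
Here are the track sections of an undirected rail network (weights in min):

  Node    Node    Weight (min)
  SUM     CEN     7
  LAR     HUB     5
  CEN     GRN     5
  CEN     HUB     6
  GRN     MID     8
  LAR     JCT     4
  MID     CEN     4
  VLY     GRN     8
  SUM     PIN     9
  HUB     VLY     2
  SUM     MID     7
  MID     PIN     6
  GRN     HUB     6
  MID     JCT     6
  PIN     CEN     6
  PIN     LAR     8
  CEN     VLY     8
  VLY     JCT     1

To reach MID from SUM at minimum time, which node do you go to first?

MID

Candidate routes:
SUM–PIN–MID: 9+6 = 15
SUM–CEN–MID: 7+4 = 11
SUM–MID: 7 = 7
The minimum is 7 min via SUM–MID.
So from SUM the first move is to MID.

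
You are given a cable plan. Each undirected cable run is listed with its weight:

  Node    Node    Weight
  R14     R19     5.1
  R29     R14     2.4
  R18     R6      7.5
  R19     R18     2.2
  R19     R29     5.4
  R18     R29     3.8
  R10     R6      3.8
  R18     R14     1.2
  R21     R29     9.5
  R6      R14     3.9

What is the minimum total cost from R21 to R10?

19.6

Settle nodes by increasing distance from R21:
R21: 0
R29: 9.5  (via R21)
R14: 11.9  (via R29)
R18: 13.1  (via R14)
R19: 14.9  (via R29)
R6: 15.8  (via R14)
R10: 19.6  (via R6)
Shortest route: R21 → R29 → R14 → R6 → R10 = 19.6.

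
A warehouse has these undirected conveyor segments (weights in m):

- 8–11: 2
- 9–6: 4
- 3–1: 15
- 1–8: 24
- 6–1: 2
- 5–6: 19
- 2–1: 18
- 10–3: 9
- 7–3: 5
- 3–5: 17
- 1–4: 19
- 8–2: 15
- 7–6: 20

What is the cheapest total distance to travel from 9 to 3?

Compare a few routes:
9–6–7–3: 4+20+5 = 29
9–6–1–3: 4+2+15 = 21
9–6–5–3: 4+19+17 = 40
Cheapest is 9–6–1–3 at 21 m.

21 m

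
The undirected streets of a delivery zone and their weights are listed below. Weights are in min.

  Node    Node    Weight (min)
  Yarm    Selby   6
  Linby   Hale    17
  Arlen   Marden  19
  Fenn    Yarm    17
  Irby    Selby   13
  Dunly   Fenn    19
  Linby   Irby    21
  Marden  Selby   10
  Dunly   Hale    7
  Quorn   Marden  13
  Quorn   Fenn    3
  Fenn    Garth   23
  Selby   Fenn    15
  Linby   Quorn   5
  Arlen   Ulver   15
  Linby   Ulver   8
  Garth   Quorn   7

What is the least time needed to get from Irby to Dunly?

Settle nodes by increasing distance from Irby:
Irby: 0
Selby: 13  (via Irby)
Yarm: 19  (via Selby)
Linby: 21  (via Irby)
Marden: 23  (via Selby)
Quorn: 26  (via Linby)
Fenn: 28  (via Selby)
Ulver: 29  (via Linby)
Garth: 33  (via Quorn)
Hale: 38  (via Linby)
Arlen: 42  (via Marden)
Dunly: 45  (via Hale)
Shortest route: Irby → Linby → Hale → Dunly = 45 min.

45 min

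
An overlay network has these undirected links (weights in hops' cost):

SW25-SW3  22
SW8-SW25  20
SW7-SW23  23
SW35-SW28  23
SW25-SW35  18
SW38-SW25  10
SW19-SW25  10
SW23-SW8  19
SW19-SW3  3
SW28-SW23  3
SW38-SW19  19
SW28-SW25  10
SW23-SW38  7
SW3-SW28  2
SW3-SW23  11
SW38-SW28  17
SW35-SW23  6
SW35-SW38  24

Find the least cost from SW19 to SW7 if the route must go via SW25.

Best SW19 to SW25: SW19–SW25 costing 10
Best SW25 to SW7: SW25–SW28–SW23–SW7 costing 36
Total via SW25: 10 + 36 = 46 hops' cost.

46 hops' cost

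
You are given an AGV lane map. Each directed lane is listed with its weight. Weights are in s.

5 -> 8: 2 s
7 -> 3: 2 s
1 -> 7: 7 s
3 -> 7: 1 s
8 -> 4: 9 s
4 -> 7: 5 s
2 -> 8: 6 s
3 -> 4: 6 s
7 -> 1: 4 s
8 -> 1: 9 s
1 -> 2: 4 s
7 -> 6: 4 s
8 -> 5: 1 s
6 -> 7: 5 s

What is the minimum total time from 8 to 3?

Settle nodes by increasing distance from 8:
8: 0
5: 1  (via 8)
1: 9  (via 8)
4: 9  (via 8)
2: 13  (via 1)
7: 14  (via 4)
3: 16  (via 7)
Shortest route: 8 → 4 → 7 → 3 = 16 s.

16 s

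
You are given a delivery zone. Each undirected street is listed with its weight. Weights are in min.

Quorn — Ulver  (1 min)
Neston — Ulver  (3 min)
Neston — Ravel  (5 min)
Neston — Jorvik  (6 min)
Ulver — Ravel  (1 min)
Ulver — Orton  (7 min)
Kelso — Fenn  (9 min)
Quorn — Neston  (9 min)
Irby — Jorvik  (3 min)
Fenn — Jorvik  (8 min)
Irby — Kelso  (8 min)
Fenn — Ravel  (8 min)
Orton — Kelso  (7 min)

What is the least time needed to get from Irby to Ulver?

12 min

Candidate routes:
Irby → Jorvik → Neston → Ravel → Ulver: 3+6+5+1 = 15
Irby → Jorvik → Neston → Ulver: 3+6+3 = 12
Cheapest is Irby → Jorvik → Neston → Ulver at 12 min.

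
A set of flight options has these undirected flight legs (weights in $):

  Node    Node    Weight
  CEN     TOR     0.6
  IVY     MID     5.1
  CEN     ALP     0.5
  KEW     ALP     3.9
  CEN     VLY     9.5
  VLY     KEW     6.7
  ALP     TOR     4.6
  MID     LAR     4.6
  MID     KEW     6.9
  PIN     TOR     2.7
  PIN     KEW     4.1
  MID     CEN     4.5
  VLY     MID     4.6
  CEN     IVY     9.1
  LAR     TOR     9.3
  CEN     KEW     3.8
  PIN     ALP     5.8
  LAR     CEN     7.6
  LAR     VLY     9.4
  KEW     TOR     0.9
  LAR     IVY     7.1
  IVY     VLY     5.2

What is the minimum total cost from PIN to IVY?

$12.4

Candidate routes:
PIN–TOR–CEN–IVY: 2.7+0.6+9.1 = 12.4
PIN–TOR–CEN–MID–IVY: 2.7+0.6+4.5+5.1 = 12.9
The minimum is $12.4 via PIN–TOR–CEN–IVY.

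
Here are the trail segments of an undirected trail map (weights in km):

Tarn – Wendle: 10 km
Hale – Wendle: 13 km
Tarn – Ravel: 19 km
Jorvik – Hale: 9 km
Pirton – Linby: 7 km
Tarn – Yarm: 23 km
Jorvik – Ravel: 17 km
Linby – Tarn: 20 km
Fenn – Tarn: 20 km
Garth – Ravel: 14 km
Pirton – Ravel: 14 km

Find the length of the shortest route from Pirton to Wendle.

Settle nodes by increasing distance from Pirton:
Pirton: 0
Linby: 7  (via Pirton)
Ravel: 14  (via Pirton)
Tarn: 27  (via Linby)
Garth: 28  (via Ravel)
Jorvik: 31  (via Ravel)
Wendle: 37  (via Tarn)
Shortest route: Pirton → Linby → Tarn → Wendle = 37 km.

37 km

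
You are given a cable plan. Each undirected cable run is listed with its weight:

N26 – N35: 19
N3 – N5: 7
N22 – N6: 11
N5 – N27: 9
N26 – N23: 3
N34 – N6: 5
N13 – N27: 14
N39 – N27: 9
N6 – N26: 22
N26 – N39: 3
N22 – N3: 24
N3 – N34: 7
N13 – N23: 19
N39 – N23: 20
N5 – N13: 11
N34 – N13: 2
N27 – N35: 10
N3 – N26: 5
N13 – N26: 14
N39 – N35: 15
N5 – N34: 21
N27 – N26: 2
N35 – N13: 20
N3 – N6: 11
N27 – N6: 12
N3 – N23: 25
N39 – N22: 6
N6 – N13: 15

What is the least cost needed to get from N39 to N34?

15

Compare a few routes:
N39 → N26 → N13 → N34: 3+14+2 = 19
N39 → N26 → N3 → N34: 3+5+7 = 15
The minimum is 15 via N39 → N26 → N3 → N34.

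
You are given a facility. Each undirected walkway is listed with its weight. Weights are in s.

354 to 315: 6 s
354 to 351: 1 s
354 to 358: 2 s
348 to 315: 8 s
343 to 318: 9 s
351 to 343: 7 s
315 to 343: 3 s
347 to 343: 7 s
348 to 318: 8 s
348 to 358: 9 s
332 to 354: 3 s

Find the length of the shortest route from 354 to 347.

Running Dijkstra from 354:
354: 0
351: 1  (via 354)
358: 2  (via 354)
332: 3  (via 354)
315: 6  (via 354)
343: 8  (via 351)
348: 11  (via 358)
347: 15  (via 343)
Shortest route: 354 → 351 → 343 → 347 = 15 s.

15 s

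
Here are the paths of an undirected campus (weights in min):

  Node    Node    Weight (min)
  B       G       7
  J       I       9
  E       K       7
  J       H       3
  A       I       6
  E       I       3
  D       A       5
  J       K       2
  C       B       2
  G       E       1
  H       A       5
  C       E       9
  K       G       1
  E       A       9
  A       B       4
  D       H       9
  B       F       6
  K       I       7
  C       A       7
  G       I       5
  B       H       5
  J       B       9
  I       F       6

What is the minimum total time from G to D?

15 min

Candidate routes:
G–K–J–H–A–D: 1+2+3+5+5 = 16
G–K–J–H–D: 1+2+3+9 = 15
G–I–A–D: 5+6+5 = 16
The minimum is 15 min via G–K–J–H–D.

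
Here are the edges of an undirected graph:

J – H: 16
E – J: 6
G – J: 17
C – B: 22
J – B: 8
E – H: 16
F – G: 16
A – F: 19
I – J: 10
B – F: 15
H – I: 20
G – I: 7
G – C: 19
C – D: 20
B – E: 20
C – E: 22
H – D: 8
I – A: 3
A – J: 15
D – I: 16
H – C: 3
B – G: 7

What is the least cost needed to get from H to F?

Running Dijkstra from H:
H: 0
C: 3  (via H)
D: 8  (via H)
E: 16  (via H)
J: 16  (via H)
I: 20  (via H)
G: 22  (via C)
A: 23  (via I)
B: 24  (via J)
F: 38  (via G)
Shortest route: H → C → G → F = 38.

38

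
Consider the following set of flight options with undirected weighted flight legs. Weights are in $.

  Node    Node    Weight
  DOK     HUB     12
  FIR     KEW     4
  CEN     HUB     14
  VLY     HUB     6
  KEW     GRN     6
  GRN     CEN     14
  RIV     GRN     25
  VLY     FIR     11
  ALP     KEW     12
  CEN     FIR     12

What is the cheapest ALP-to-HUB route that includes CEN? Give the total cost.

Shortest ALP→CEN: ALP–KEW–FIR–CEN = 28
Best CEN to HUB: CEN–HUB costing 14
Total via CEN: 28 + 14 = $42.

$42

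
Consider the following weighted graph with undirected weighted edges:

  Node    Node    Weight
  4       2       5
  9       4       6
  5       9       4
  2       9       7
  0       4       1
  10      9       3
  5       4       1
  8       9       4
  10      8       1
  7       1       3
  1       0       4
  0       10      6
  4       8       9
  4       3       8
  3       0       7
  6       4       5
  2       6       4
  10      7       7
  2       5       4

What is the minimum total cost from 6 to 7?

Compare a few routes:
6 → 2 → 5 → 4 → 0 → 1 → 7: 4+4+1+1+4+3 = 17
6 → 4 → 0 → 1 → 7: 5+1+4+3 = 13
Cheapest is 6 → 4 → 0 → 1 → 7 at 13.

13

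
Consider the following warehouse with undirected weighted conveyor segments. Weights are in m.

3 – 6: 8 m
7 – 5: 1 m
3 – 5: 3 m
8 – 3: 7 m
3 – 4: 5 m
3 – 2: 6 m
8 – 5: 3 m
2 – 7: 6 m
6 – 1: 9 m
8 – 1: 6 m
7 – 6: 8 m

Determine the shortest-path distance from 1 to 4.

Enumerating some paths:
1–6–7–5–3–4: 9+8+1+3+5 = 26
1–6–3–4: 9+8+5 = 22
1–8–3–4: 6+7+5 = 18
1–8–5–3–4: 6+3+3+5 = 17
The minimum is 17 m via 1–8–5–3–4.

17 m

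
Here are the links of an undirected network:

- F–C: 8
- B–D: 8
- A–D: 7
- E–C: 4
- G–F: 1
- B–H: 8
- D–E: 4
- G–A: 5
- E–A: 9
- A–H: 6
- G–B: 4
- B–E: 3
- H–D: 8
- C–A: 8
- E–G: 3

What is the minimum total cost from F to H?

Shortest distances from F:
F: 0
G: 1  (via F)
E: 4  (via G)
B: 5  (via G)
A: 6  (via G)
C: 8  (via F)
D: 8  (via E)
H: 12  (via A)
Shortest route: F–G–A–H = 12.

12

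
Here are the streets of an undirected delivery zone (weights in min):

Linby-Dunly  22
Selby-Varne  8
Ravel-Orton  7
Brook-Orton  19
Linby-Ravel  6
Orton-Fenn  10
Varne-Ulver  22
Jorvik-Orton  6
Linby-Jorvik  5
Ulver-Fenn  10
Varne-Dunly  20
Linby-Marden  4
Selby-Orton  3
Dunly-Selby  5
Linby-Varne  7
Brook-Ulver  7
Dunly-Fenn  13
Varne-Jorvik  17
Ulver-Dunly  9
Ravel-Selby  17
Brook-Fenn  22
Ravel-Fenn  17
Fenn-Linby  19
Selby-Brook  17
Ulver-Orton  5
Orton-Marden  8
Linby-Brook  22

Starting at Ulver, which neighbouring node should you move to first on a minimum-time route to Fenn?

Candidate routes:
Ulver–Orton–Fenn: 5+10 = 15
Ulver–Fenn: 10 = 10
Ulver–Dunly–Fenn: 9+13 = 22
The minimum is 10 min via Ulver–Fenn.
So from Ulver the first move is to Fenn.

Fenn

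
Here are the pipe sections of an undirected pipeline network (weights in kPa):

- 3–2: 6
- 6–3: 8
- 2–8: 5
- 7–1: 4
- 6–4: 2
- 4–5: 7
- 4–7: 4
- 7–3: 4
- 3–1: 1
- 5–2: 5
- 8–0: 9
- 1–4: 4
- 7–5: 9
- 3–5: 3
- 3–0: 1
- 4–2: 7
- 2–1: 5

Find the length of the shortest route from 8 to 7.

Shortest distances from 8:
8: 0
2: 5  (via 8)
0: 9  (via 8)
1: 10  (via 2)
3: 10  (via 0)
5: 10  (via 2)
4: 12  (via 2)
6: 14  (via 4)
7: 14  (via 1)
Shortest route: 8–2–1–7 = 14 kPa.

14 kPa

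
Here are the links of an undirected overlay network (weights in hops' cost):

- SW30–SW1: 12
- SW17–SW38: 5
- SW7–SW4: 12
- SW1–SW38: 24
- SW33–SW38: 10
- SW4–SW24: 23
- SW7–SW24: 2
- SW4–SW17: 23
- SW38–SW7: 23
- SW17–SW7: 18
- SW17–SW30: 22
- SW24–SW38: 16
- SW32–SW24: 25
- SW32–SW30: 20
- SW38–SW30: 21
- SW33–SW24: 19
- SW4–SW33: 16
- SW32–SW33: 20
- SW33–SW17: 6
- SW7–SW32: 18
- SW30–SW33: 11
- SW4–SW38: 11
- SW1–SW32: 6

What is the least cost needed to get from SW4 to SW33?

16 hops' cost

Shortest distances from SW4:
SW4: 0
SW38: 11  (via SW4)
SW7: 12  (via SW4)
SW24: 14  (via SW7)
SW33: 16  (via SW4)
Shortest route: SW4 → SW33 = 16 hops' cost.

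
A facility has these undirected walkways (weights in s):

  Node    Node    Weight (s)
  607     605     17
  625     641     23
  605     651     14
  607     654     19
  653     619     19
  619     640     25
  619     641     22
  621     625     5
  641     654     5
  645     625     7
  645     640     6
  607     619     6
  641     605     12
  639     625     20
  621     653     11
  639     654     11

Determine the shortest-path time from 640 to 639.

33 s

Running Dijkstra from 640:
640: 0
645: 6  (via 640)
625: 13  (via 645)
621: 18  (via 625)
619: 25  (via 640)
653: 29  (via 621)
607: 31  (via 619)
639: 33  (via 625)
Shortest route: 640–645–625–639 = 33 s.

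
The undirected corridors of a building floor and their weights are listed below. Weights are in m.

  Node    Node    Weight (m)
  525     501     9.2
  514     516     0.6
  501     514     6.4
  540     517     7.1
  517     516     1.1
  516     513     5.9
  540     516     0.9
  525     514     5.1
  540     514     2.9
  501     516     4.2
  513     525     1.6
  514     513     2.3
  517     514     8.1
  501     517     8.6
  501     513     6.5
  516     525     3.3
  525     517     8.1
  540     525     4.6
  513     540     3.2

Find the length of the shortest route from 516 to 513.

2.9 m

Shortest distances from 516:
516: 0
514: 0.6  (via 516)
540: 0.9  (via 516)
517: 1.1  (via 516)
513: 2.9  (via 514)
Shortest route: 516–514–513 = 2.9 m.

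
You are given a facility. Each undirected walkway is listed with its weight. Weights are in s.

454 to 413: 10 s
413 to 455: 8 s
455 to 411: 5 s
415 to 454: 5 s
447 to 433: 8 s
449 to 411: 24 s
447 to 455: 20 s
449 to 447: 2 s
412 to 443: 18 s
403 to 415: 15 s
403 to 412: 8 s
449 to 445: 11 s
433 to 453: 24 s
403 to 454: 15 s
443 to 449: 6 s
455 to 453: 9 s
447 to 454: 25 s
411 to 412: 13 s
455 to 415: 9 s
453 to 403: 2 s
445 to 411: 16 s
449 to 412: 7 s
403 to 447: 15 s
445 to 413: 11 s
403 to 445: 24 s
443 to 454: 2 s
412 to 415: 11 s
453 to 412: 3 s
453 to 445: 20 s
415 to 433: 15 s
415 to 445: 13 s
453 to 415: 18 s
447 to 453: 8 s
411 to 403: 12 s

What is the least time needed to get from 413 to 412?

Candidate routes:
413 - 455 - 453 - 412: 8+9+3 = 20
413 - 454 - 443 - 449 - 412: 10+2+6+7 = 25
The minimum is 20 s via 413 - 455 - 453 - 412.

20 s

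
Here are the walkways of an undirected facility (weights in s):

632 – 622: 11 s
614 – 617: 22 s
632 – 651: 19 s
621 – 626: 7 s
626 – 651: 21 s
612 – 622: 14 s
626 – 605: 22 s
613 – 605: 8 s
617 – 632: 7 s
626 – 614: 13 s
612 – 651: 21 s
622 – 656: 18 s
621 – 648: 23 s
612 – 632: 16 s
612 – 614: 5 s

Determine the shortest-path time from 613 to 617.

65 s

Enumerating some paths:
613 - 605 - 626 - 651 - 632 - 617: 8+22+21+19+7 = 77
613 - 605 - 626 - 614 - 617: 8+22+13+22 = 65
613 - 605 - 626 - 614 - 612 - 632 - 617: 8+22+13+5+16+7 = 71
613 - 605 - 626 - 614 - 612 - 622 - 632 - 617: 8+22+13+5+14+11+7 = 80
Cheapest is 613 - 605 - 626 - 614 - 617 at 65 s.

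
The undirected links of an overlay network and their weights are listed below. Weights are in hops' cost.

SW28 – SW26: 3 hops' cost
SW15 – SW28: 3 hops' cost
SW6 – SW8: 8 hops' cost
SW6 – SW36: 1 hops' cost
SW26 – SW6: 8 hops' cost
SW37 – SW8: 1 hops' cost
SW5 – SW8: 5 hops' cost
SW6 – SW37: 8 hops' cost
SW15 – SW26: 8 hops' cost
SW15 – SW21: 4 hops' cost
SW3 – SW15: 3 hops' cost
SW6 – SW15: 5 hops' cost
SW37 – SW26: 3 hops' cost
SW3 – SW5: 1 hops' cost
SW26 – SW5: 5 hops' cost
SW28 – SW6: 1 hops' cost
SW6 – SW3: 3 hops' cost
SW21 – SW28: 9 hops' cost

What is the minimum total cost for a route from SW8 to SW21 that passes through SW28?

Shortest SW8→SW28: SW8–SW37–SW26–SW28 = 7
Shortest SW28→SW21: SW28–SW15–SW21 = 7
Total via SW28: 7 + 7 = 14 hops' cost.

14 hops' cost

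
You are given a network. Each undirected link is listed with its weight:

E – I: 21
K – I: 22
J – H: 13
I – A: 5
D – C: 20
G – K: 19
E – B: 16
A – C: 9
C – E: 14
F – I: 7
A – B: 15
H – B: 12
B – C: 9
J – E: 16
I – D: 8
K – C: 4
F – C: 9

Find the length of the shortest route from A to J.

Running Dijkstra from A:
A: 0
I: 5  (via A)
C: 9  (via A)
F: 12  (via I)
D: 13  (via I)
K: 13  (via C)
B: 15  (via A)
E: 23  (via C)
H: 27  (via B)
G: 32  (via K)
J: 39  (via E)
Shortest route: A → C → E → J = 39.

39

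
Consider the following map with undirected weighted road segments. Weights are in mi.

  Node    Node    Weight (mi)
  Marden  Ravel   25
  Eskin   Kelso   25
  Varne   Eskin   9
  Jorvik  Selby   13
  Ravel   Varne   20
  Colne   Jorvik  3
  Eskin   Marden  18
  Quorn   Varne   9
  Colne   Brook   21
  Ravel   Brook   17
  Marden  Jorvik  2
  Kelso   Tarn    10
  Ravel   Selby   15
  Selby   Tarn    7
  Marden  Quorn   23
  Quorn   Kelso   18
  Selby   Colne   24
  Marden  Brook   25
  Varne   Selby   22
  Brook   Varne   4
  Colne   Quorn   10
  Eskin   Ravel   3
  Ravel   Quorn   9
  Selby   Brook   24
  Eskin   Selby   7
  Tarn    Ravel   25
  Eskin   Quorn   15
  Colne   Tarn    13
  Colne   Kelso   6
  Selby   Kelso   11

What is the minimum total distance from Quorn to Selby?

19 mi

Candidate routes:
Quorn → Ravel → Eskin → Selby: 9+3+7 = 19
Quorn → Ravel → Selby: 9+15 = 24
Quorn → Eskin → Selby: 15+7 = 22
The minimum is 19 mi via Quorn → Ravel → Eskin → Selby.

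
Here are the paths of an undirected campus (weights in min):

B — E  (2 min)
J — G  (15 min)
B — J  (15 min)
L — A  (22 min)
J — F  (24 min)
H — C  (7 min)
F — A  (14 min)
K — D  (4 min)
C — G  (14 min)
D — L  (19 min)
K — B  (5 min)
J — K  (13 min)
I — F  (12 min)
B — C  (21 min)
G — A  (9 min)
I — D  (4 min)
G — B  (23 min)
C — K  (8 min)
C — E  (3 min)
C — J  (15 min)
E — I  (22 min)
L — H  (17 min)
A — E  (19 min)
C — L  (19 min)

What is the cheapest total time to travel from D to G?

26 min

Compare a few routes:
D - K - B - G: 4+5+23 = 32
D - K - J - G: 4+13+15 = 32
D - K - C - G: 4+8+14 = 26
D - K - B - E - C - G: 4+5+2+3+14 = 28
Cheapest is D - K - C - G at 26 min.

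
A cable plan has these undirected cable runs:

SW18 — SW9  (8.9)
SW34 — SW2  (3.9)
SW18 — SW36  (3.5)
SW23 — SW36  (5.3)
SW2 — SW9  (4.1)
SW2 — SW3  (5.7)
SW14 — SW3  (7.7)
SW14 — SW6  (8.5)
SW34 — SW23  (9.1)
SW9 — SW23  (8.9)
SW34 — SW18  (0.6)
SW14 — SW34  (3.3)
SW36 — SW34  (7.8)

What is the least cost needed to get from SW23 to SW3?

18.7

Settle nodes by increasing distance from SW23:
SW23: 0
SW36: 5.3  (via SW23)
SW18: 8.8  (via SW36)
SW9: 8.9  (via SW23)
SW34: 9.1  (via SW23)
SW14: 12.4  (via SW34)
SW2: 13  (via SW9)
SW3: 18.7  (via SW2)
Shortest route: SW23 → SW9 → SW2 → SW3 = 18.7.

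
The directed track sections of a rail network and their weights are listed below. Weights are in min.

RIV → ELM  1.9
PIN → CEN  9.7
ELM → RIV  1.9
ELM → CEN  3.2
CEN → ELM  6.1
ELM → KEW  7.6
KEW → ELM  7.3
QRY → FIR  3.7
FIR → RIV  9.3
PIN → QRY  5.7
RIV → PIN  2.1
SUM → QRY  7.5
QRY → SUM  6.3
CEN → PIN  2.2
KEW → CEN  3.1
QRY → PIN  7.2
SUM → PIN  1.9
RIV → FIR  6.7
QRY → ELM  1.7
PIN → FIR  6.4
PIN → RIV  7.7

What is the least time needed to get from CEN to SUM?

Settle nodes by increasing distance from CEN:
CEN: 0
PIN: 2.2  (via CEN)
ELM: 6.1  (via CEN)
QRY: 7.9  (via PIN)
RIV: 8  (via ELM)
FIR: 8.6  (via PIN)
KEW: 13.7  (via ELM)
SUM: 14.2  (via QRY)
Shortest route: CEN → PIN → QRY → SUM = 14.2 min.

14.2 min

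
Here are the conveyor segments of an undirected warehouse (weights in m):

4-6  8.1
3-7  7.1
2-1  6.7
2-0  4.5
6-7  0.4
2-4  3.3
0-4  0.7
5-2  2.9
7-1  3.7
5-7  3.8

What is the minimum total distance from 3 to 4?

Candidate routes:
3 - 7 - 5 - 2 - 4: 7.1+3.8+2.9+3.3 = 17.1
3 - 7 - 6 - 4: 7.1+0.4+8.1 = 15.6
The minimum is 15.6 m via 3 - 7 - 6 - 4.

15.6 m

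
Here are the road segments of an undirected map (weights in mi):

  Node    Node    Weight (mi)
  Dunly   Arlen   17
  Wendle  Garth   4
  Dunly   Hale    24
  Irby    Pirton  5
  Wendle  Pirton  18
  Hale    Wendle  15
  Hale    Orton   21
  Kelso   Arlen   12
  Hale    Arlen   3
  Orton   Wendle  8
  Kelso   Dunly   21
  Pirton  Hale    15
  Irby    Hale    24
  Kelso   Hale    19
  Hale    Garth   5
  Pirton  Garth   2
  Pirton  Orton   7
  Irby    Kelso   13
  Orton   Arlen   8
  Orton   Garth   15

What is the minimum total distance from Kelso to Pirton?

Shortest distances from Kelso:
Kelso: 0
Arlen: 12  (via Kelso)
Irby: 13  (via Kelso)
Hale: 15  (via Arlen)
Pirton: 18  (via Irby)
Shortest route: Kelso → Irby → Pirton = 18 mi.

18 mi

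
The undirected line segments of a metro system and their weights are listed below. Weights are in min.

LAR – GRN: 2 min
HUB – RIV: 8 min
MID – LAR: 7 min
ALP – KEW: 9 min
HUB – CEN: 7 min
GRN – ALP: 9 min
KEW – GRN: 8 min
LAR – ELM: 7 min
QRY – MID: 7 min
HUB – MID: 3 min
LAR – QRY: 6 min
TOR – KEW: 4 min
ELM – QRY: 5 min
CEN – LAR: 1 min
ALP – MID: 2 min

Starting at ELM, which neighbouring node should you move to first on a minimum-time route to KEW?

LAR

Compare a few routes:
ELM - LAR - GRN - KEW: 7+2+8 = 17
ELM - QRY - LAR - GRN - KEW: 5+6+2+8 = 21
ELM - QRY - MID - ALP - KEW: 5+7+2+9 = 23
The minimum is 17 min via ELM - LAR - GRN - KEW.
So from ELM the first move is to LAR.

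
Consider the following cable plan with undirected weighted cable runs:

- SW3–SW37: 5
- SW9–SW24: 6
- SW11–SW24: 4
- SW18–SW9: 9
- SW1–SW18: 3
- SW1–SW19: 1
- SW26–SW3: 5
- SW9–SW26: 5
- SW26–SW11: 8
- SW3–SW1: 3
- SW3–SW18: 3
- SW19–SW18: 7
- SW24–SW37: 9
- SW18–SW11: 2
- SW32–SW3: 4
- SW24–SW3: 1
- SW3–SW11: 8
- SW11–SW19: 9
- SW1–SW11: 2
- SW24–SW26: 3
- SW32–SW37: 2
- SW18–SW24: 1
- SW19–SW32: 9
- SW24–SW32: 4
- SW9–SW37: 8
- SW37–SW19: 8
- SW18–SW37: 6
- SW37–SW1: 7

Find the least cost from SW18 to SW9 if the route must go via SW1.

13

Best SW18 to SW1: SW18 → SW1 costing 3
Best SW1 to SW9: SW1 → SW3 → SW24 → SW9 costing 10
Total via SW1: 3 + 10 = 13.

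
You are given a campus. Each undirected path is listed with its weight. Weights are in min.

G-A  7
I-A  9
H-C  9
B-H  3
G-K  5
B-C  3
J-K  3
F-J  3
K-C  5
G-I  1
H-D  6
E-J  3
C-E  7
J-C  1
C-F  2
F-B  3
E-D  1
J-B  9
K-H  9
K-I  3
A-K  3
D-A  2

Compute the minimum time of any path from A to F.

Enumerating some paths:
A - K - C - J - F: 3+5+1+3 = 12
A - K - C - F: 3+5+2 = 10
A - D - E - J - F: 2+1+3+3 = 9
A - D - E - C - F: 2+1+7+2 = 12
Cheapest is A - D - E - J - F at 9 min.

9 min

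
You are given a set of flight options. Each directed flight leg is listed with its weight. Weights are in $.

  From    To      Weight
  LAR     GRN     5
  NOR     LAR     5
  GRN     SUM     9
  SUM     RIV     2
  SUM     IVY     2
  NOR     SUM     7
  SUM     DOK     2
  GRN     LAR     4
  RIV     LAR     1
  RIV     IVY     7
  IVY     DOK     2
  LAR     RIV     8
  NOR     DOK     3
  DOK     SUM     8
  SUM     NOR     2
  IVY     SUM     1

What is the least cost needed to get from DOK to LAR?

$11

Shortest distances from DOK:
DOK: 0
SUM: 8  (via DOK)
IVY: 10  (via SUM)
NOR: 10  (via SUM)
RIV: 10  (via SUM)
LAR: 11  (via RIV)
Shortest route: DOK → SUM → RIV → LAR = $11.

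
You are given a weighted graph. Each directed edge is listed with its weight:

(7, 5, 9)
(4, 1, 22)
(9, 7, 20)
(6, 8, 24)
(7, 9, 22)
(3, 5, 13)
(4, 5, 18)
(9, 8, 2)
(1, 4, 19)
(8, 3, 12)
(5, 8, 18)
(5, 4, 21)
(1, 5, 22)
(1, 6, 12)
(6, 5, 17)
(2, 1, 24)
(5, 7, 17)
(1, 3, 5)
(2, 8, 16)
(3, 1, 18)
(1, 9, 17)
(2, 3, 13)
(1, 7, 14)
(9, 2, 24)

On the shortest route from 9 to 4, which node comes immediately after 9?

8

Compare a few routes:
9 - 2 - 1 - 4: 24+24+19 = 67
9 - 8 - 3 - 5 - 4: 2+12+13+21 = 48
9 - 7 - 5 - 4: 20+9+21 = 50
9 - 8 - 3 - 1 - 4: 2+12+18+19 = 51
Cheapest is 9 - 8 - 3 - 5 - 4 at 48.
So from 9 the first move is to 8.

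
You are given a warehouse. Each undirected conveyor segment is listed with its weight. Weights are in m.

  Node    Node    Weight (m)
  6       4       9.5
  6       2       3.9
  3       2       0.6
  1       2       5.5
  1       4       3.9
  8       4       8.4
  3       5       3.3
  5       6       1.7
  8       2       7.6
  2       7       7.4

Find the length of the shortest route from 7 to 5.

11.3 m

Enumerating some paths:
7–2–3–5: 7.4+0.6+3.3 = 11.3
7–2–6–5: 7.4+3.9+1.7 = 13
Cheapest is 7–2–3–5 at 11.3 m.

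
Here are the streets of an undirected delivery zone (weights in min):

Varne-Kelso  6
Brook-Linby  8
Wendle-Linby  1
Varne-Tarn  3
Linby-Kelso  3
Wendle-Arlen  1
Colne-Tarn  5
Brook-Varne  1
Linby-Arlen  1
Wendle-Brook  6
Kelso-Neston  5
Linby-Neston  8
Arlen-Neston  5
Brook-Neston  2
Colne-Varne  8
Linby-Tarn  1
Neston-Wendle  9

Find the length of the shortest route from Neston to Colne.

Shortest distances from Neston:
Neston: 0
Brook: 2  (via Neston)
Varne: 3  (via Brook)
Arlen: 5  (via Neston)
Kelso: 5  (via Neston)
Wendle: 6  (via Arlen)
Linby: 6  (via Arlen)
Tarn: 6  (via Varne)
Colne: 11  (via Varne)
Shortest route: Neston → Brook → Varne → Colne = 11 min.

11 min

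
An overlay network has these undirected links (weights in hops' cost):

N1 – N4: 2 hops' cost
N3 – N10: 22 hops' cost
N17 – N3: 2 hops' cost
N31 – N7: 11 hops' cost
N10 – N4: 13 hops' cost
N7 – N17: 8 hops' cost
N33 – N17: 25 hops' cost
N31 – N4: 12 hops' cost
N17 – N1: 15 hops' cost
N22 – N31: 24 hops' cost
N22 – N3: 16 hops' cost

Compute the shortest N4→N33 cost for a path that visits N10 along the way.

Shortest N4→N10: N4 → N10 = 13
Best N10 to N33: N10 → N3 → N17 → N33 costing 49
Total via N10: 13 + 49 = 62 hops' cost.

62 hops' cost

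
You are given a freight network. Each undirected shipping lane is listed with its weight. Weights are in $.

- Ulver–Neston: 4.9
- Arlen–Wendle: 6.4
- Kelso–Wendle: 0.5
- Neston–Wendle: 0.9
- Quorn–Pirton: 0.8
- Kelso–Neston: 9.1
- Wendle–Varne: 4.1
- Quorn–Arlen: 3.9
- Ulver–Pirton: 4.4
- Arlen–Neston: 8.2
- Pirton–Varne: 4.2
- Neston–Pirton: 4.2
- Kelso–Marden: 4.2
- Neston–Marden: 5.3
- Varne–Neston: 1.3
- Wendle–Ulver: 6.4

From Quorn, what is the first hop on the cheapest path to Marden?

Pirton

Compare a few routes:
Quorn - Pirton - Varne - Neston - Marden: 0.8+4.2+1.3+5.3 = 11.6
Quorn - Pirton - Neston - Marden: 0.8+4.2+5.3 = 10.3
Quorn - Pirton - Neston - Wendle - Kelso - Marden: 0.8+4.2+0.9+0.5+4.2 = 10.6
The minimum is $10.3 via Quorn - Pirton - Neston - Marden.
So from Quorn the first move is to Pirton.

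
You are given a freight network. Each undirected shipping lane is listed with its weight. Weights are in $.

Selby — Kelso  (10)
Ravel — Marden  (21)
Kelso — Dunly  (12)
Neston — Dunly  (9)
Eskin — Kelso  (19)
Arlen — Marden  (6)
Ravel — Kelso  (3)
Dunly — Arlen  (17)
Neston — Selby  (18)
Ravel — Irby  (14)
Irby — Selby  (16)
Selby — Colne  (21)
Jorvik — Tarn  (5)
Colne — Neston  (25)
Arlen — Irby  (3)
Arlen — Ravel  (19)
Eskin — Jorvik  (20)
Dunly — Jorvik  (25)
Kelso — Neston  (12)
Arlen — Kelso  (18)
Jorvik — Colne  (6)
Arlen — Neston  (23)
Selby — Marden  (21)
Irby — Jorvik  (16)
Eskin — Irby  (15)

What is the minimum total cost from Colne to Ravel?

Candidate routes:
Colne → Jorvik → Irby → Ravel: 6+16+14 = 36
Colne → Selby → Kelso → Ravel: 21+10+3 = 34
Colne → Neston → Kelso → Ravel: 25+12+3 = 40
The minimum is $34 via Colne → Selby → Kelso → Ravel.

$34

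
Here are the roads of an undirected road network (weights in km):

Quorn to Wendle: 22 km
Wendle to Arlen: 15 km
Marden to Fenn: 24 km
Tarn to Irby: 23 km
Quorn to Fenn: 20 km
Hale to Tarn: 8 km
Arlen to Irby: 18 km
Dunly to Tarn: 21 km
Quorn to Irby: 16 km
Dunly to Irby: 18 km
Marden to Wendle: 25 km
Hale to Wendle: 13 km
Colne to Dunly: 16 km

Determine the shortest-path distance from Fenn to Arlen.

Candidate routes:
Fenn - Quorn - Wendle - Arlen: 20+22+15 = 57
Fenn - Quorn - Irby - Arlen: 20+16+18 = 54
Cheapest is Fenn - Quorn - Irby - Arlen at 54 km.

54 km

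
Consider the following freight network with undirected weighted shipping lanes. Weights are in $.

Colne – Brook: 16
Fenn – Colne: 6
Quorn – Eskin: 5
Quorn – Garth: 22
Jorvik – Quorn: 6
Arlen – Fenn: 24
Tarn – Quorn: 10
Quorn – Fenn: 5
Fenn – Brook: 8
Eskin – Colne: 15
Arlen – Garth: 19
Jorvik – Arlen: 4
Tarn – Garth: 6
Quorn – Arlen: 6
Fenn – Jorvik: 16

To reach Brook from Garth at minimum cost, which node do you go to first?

Tarn

Enumerating some paths:
Garth → Tarn → Quorn → Fenn → Brook: 6+10+5+8 = 29
Garth → Arlen → Jorvik → Quorn → Fenn → Brook: 19+4+6+5+8 = 42
Garth → Quorn → Fenn → Brook: 22+5+8 = 35
Garth → Arlen → Quorn → Fenn → Brook: 19+6+5+8 = 38
The minimum is $29 via Garth → Tarn → Quorn → Fenn → Brook.
So from Garth the first move is to Tarn.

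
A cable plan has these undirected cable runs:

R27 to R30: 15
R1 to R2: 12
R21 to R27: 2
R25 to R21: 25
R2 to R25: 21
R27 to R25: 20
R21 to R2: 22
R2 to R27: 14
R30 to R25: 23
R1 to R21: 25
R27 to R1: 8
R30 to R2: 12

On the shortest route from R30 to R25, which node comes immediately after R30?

R25

Compare a few routes:
R30–R27–R21–R25: 15+2+25 = 42
R30–R25: 23 = 23
R30–R27–R25: 15+20 = 35
R30–R2–R25: 12+21 = 33
The minimum is 23 via R30–R25.
So from R30 the first move is to R25.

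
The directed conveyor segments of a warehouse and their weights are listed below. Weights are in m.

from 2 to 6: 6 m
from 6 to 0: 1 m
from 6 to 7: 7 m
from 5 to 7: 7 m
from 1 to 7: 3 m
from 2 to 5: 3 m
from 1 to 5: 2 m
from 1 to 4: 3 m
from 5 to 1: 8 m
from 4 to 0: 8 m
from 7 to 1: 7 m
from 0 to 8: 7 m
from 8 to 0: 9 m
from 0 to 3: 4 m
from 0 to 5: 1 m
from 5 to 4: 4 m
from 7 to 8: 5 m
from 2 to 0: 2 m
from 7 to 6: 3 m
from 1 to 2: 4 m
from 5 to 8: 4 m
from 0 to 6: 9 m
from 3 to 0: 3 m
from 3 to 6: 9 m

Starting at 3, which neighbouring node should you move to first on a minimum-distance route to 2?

0

Enumerating some paths:
3 - 0 - 5 - 7 - 1 - 2: 3+1+7+7+4 = 22
3 - 6 - 0 - 5 - 1 - 2: 9+1+1+8+4 = 23
3 - 6 - 7 - 1 - 2: 9+7+7+4 = 27
3 - 0 - 5 - 1 - 2: 3+1+8+4 = 16
The minimum is 16 m via 3 - 0 - 5 - 1 - 2.
So from 3 the first move is to 0.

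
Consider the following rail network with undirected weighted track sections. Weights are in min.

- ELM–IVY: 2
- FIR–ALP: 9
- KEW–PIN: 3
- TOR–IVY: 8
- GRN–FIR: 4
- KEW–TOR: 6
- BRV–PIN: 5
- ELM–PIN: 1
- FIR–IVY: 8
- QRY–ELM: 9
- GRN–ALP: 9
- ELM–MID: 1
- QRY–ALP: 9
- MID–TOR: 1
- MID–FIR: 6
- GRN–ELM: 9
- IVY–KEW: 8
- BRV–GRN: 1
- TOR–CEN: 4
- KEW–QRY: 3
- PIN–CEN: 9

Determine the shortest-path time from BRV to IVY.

Candidate routes:
BRV–GRN–ELM–IVY: 1+9+2 = 12
BRV–PIN–ELM–IVY: 5+1+2 = 8
BRV–GRN–FIR–IVY: 1+4+8 = 13
Cheapest is BRV–PIN–ELM–IVY at 8 min.

8 min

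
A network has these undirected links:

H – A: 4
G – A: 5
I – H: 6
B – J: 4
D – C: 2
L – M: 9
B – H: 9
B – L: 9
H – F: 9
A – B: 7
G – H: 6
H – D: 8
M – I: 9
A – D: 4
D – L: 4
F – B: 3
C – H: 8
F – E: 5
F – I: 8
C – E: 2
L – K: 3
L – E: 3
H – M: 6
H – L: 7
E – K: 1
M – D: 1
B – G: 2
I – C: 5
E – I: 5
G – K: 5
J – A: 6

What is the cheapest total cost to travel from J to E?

Running Dijkstra from J:
J: 0
B: 4  (via J)
A: 6  (via J)
G: 6  (via B)
F: 7  (via B)
D: 10  (via A)
H: 10  (via A)
K: 11  (via G)
M: 11  (via D)
C: 12  (via D)
E: 12  (via F)
Shortest route: J → B → F → E = 12.

12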